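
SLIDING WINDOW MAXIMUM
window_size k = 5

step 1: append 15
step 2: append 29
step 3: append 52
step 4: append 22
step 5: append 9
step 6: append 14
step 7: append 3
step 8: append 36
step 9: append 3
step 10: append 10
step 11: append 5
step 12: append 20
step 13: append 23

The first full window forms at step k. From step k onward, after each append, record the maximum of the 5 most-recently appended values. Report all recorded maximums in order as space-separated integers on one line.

Answer: 52 52 52 36 36 36 36 36 23

Derivation:
step 1: append 15 -> window=[15] (not full yet)
step 2: append 29 -> window=[15, 29] (not full yet)
step 3: append 52 -> window=[15, 29, 52] (not full yet)
step 4: append 22 -> window=[15, 29, 52, 22] (not full yet)
step 5: append 9 -> window=[15, 29, 52, 22, 9] -> max=52
step 6: append 14 -> window=[29, 52, 22, 9, 14] -> max=52
step 7: append 3 -> window=[52, 22, 9, 14, 3] -> max=52
step 8: append 36 -> window=[22, 9, 14, 3, 36] -> max=36
step 9: append 3 -> window=[9, 14, 3, 36, 3] -> max=36
step 10: append 10 -> window=[14, 3, 36, 3, 10] -> max=36
step 11: append 5 -> window=[3, 36, 3, 10, 5] -> max=36
step 12: append 20 -> window=[36, 3, 10, 5, 20] -> max=36
step 13: append 23 -> window=[3, 10, 5, 20, 23] -> max=23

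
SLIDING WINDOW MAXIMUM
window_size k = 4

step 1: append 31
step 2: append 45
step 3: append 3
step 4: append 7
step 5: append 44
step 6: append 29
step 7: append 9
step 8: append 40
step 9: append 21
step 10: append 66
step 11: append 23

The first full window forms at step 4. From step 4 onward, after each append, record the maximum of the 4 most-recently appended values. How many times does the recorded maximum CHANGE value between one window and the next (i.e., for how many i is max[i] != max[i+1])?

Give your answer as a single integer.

step 1: append 31 -> window=[31] (not full yet)
step 2: append 45 -> window=[31, 45] (not full yet)
step 3: append 3 -> window=[31, 45, 3] (not full yet)
step 4: append 7 -> window=[31, 45, 3, 7] -> max=45
step 5: append 44 -> window=[45, 3, 7, 44] -> max=45
step 6: append 29 -> window=[3, 7, 44, 29] -> max=44
step 7: append 9 -> window=[7, 44, 29, 9] -> max=44
step 8: append 40 -> window=[44, 29, 9, 40] -> max=44
step 9: append 21 -> window=[29, 9, 40, 21] -> max=40
step 10: append 66 -> window=[9, 40, 21, 66] -> max=66
step 11: append 23 -> window=[40, 21, 66, 23] -> max=66
Recorded maximums: 45 45 44 44 44 40 66 66
Changes between consecutive maximums: 3

Answer: 3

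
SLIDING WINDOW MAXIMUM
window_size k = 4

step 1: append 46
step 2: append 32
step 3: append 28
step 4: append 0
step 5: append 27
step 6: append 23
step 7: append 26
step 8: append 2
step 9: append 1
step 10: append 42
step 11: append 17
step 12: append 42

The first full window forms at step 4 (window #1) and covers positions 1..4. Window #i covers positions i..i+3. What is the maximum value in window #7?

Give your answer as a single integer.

step 1: append 46 -> window=[46] (not full yet)
step 2: append 32 -> window=[46, 32] (not full yet)
step 3: append 28 -> window=[46, 32, 28] (not full yet)
step 4: append 0 -> window=[46, 32, 28, 0] -> max=46
step 5: append 27 -> window=[32, 28, 0, 27] -> max=32
step 6: append 23 -> window=[28, 0, 27, 23] -> max=28
step 7: append 26 -> window=[0, 27, 23, 26] -> max=27
step 8: append 2 -> window=[27, 23, 26, 2] -> max=27
step 9: append 1 -> window=[23, 26, 2, 1] -> max=26
step 10: append 42 -> window=[26, 2, 1, 42] -> max=42
Window #7 max = 42

Answer: 42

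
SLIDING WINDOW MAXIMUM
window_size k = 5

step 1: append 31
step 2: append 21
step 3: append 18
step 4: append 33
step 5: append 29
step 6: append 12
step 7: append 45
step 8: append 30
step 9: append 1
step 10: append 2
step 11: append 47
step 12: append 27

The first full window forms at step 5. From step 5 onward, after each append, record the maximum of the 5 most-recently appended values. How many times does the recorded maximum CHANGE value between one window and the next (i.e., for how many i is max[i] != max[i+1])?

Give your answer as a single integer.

step 1: append 31 -> window=[31] (not full yet)
step 2: append 21 -> window=[31, 21] (not full yet)
step 3: append 18 -> window=[31, 21, 18] (not full yet)
step 4: append 33 -> window=[31, 21, 18, 33] (not full yet)
step 5: append 29 -> window=[31, 21, 18, 33, 29] -> max=33
step 6: append 12 -> window=[21, 18, 33, 29, 12] -> max=33
step 7: append 45 -> window=[18, 33, 29, 12, 45] -> max=45
step 8: append 30 -> window=[33, 29, 12, 45, 30] -> max=45
step 9: append 1 -> window=[29, 12, 45, 30, 1] -> max=45
step 10: append 2 -> window=[12, 45, 30, 1, 2] -> max=45
step 11: append 47 -> window=[45, 30, 1, 2, 47] -> max=47
step 12: append 27 -> window=[30, 1, 2, 47, 27] -> max=47
Recorded maximums: 33 33 45 45 45 45 47 47
Changes between consecutive maximums: 2

Answer: 2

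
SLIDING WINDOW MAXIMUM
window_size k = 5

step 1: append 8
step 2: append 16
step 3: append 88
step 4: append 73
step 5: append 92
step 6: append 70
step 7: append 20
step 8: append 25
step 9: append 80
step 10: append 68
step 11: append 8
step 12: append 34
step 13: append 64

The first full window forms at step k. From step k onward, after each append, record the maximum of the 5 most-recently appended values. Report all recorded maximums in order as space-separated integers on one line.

step 1: append 8 -> window=[8] (not full yet)
step 2: append 16 -> window=[8, 16] (not full yet)
step 3: append 88 -> window=[8, 16, 88] (not full yet)
step 4: append 73 -> window=[8, 16, 88, 73] (not full yet)
step 5: append 92 -> window=[8, 16, 88, 73, 92] -> max=92
step 6: append 70 -> window=[16, 88, 73, 92, 70] -> max=92
step 7: append 20 -> window=[88, 73, 92, 70, 20] -> max=92
step 8: append 25 -> window=[73, 92, 70, 20, 25] -> max=92
step 9: append 80 -> window=[92, 70, 20, 25, 80] -> max=92
step 10: append 68 -> window=[70, 20, 25, 80, 68] -> max=80
step 11: append 8 -> window=[20, 25, 80, 68, 8] -> max=80
step 12: append 34 -> window=[25, 80, 68, 8, 34] -> max=80
step 13: append 64 -> window=[80, 68, 8, 34, 64] -> max=80

Answer: 92 92 92 92 92 80 80 80 80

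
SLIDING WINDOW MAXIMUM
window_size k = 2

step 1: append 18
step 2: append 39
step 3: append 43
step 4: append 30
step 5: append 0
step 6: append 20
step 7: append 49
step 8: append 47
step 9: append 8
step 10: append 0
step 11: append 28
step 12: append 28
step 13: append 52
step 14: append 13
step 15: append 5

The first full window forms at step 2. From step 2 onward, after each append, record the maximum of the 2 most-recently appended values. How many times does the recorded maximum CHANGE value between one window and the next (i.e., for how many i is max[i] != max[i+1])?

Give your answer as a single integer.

step 1: append 18 -> window=[18] (not full yet)
step 2: append 39 -> window=[18, 39] -> max=39
step 3: append 43 -> window=[39, 43] -> max=43
step 4: append 30 -> window=[43, 30] -> max=43
step 5: append 0 -> window=[30, 0] -> max=30
step 6: append 20 -> window=[0, 20] -> max=20
step 7: append 49 -> window=[20, 49] -> max=49
step 8: append 47 -> window=[49, 47] -> max=49
step 9: append 8 -> window=[47, 8] -> max=47
step 10: append 0 -> window=[8, 0] -> max=8
step 11: append 28 -> window=[0, 28] -> max=28
step 12: append 28 -> window=[28, 28] -> max=28
step 13: append 52 -> window=[28, 52] -> max=52
step 14: append 13 -> window=[52, 13] -> max=52
step 15: append 5 -> window=[13, 5] -> max=13
Recorded maximums: 39 43 43 30 20 49 49 47 8 28 28 52 52 13
Changes between consecutive maximums: 9

Answer: 9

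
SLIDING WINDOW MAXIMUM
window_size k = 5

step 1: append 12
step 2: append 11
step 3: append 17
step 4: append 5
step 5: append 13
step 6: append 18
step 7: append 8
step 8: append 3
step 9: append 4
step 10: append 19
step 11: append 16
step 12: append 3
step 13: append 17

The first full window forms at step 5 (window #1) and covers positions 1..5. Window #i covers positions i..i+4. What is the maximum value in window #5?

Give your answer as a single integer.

Answer: 18

Derivation:
step 1: append 12 -> window=[12] (not full yet)
step 2: append 11 -> window=[12, 11] (not full yet)
step 3: append 17 -> window=[12, 11, 17] (not full yet)
step 4: append 5 -> window=[12, 11, 17, 5] (not full yet)
step 5: append 13 -> window=[12, 11, 17, 5, 13] -> max=17
step 6: append 18 -> window=[11, 17, 5, 13, 18] -> max=18
step 7: append 8 -> window=[17, 5, 13, 18, 8] -> max=18
step 8: append 3 -> window=[5, 13, 18, 8, 3] -> max=18
step 9: append 4 -> window=[13, 18, 8, 3, 4] -> max=18
Window #5 max = 18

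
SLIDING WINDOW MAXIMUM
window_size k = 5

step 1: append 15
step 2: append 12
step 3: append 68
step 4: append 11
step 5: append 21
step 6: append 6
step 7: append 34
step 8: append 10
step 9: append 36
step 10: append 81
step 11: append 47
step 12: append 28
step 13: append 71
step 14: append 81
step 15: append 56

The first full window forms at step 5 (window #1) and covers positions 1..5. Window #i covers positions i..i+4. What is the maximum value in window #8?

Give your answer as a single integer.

Answer: 81

Derivation:
step 1: append 15 -> window=[15] (not full yet)
step 2: append 12 -> window=[15, 12] (not full yet)
step 3: append 68 -> window=[15, 12, 68] (not full yet)
step 4: append 11 -> window=[15, 12, 68, 11] (not full yet)
step 5: append 21 -> window=[15, 12, 68, 11, 21] -> max=68
step 6: append 6 -> window=[12, 68, 11, 21, 6] -> max=68
step 7: append 34 -> window=[68, 11, 21, 6, 34] -> max=68
step 8: append 10 -> window=[11, 21, 6, 34, 10] -> max=34
step 9: append 36 -> window=[21, 6, 34, 10, 36] -> max=36
step 10: append 81 -> window=[6, 34, 10, 36, 81] -> max=81
step 11: append 47 -> window=[34, 10, 36, 81, 47] -> max=81
step 12: append 28 -> window=[10, 36, 81, 47, 28] -> max=81
Window #8 max = 81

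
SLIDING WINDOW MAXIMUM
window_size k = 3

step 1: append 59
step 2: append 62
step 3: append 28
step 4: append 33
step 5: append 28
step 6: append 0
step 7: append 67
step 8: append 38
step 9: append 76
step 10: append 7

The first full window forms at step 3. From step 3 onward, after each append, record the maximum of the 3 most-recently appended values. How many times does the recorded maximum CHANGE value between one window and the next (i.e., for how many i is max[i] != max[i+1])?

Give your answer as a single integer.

Answer: 3

Derivation:
step 1: append 59 -> window=[59] (not full yet)
step 2: append 62 -> window=[59, 62] (not full yet)
step 3: append 28 -> window=[59, 62, 28] -> max=62
step 4: append 33 -> window=[62, 28, 33] -> max=62
step 5: append 28 -> window=[28, 33, 28] -> max=33
step 6: append 0 -> window=[33, 28, 0] -> max=33
step 7: append 67 -> window=[28, 0, 67] -> max=67
step 8: append 38 -> window=[0, 67, 38] -> max=67
step 9: append 76 -> window=[67, 38, 76] -> max=76
step 10: append 7 -> window=[38, 76, 7] -> max=76
Recorded maximums: 62 62 33 33 67 67 76 76
Changes between consecutive maximums: 3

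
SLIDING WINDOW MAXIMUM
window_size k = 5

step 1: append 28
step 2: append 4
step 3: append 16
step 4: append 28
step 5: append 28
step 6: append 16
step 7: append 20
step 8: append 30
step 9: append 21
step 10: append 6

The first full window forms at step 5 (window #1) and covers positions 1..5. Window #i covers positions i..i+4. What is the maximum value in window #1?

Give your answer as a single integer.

step 1: append 28 -> window=[28] (not full yet)
step 2: append 4 -> window=[28, 4] (not full yet)
step 3: append 16 -> window=[28, 4, 16] (not full yet)
step 4: append 28 -> window=[28, 4, 16, 28] (not full yet)
step 5: append 28 -> window=[28, 4, 16, 28, 28] -> max=28
Window #1 max = 28

Answer: 28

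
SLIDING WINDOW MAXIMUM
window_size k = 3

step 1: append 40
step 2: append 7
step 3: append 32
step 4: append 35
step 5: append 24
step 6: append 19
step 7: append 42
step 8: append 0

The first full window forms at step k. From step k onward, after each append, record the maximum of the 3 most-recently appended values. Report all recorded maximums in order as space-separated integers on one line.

step 1: append 40 -> window=[40] (not full yet)
step 2: append 7 -> window=[40, 7] (not full yet)
step 3: append 32 -> window=[40, 7, 32] -> max=40
step 4: append 35 -> window=[7, 32, 35] -> max=35
step 5: append 24 -> window=[32, 35, 24] -> max=35
step 6: append 19 -> window=[35, 24, 19] -> max=35
step 7: append 42 -> window=[24, 19, 42] -> max=42
step 8: append 0 -> window=[19, 42, 0] -> max=42

Answer: 40 35 35 35 42 42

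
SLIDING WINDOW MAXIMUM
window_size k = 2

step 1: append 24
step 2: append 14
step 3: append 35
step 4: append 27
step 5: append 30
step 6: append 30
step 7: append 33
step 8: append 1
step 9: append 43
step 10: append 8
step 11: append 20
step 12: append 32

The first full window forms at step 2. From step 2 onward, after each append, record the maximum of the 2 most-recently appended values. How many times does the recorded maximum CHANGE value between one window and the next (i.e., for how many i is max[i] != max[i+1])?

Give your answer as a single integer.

Answer: 6

Derivation:
step 1: append 24 -> window=[24] (not full yet)
step 2: append 14 -> window=[24, 14] -> max=24
step 3: append 35 -> window=[14, 35] -> max=35
step 4: append 27 -> window=[35, 27] -> max=35
step 5: append 30 -> window=[27, 30] -> max=30
step 6: append 30 -> window=[30, 30] -> max=30
step 7: append 33 -> window=[30, 33] -> max=33
step 8: append 1 -> window=[33, 1] -> max=33
step 9: append 43 -> window=[1, 43] -> max=43
step 10: append 8 -> window=[43, 8] -> max=43
step 11: append 20 -> window=[8, 20] -> max=20
step 12: append 32 -> window=[20, 32] -> max=32
Recorded maximums: 24 35 35 30 30 33 33 43 43 20 32
Changes between consecutive maximums: 6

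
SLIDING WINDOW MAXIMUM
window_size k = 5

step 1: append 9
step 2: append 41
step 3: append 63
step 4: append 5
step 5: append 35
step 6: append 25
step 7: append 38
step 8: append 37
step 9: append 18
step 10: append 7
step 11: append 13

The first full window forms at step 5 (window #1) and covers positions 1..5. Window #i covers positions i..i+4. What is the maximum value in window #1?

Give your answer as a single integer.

Answer: 63

Derivation:
step 1: append 9 -> window=[9] (not full yet)
step 2: append 41 -> window=[9, 41] (not full yet)
step 3: append 63 -> window=[9, 41, 63] (not full yet)
step 4: append 5 -> window=[9, 41, 63, 5] (not full yet)
step 5: append 35 -> window=[9, 41, 63, 5, 35] -> max=63
Window #1 max = 63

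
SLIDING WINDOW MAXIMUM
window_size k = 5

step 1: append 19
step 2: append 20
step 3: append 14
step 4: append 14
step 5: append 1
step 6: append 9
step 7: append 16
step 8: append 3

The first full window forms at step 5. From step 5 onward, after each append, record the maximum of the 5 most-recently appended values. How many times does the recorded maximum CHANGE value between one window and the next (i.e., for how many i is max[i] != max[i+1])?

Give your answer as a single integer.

step 1: append 19 -> window=[19] (not full yet)
step 2: append 20 -> window=[19, 20] (not full yet)
step 3: append 14 -> window=[19, 20, 14] (not full yet)
step 4: append 14 -> window=[19, 20, 14, 14] (not full yet)
step 5: append 1 -> window=[19, 20, 14, 14, 1] -> max=20
step 6: append 9 -> window=[20, 14, 14, 1, 9] -> max=20
step 7: append 16 -> window=[14, 14, 1, 9, 16] -> max=16
step 8: append 3 -> window=[14, 1, 9, 16, 3] -> max=16
Recorded maximums: 20 20 16 16
Changes between consecutive maximums: 1

Answer: 1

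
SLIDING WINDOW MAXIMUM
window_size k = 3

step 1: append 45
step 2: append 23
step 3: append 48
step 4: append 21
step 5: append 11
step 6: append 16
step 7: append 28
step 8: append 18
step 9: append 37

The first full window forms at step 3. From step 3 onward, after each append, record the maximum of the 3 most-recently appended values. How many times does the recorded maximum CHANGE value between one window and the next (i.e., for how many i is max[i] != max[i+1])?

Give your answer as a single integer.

step 1: append 45 -> window=[45] (not full yet)
step 2: append 23 -> window=[45, 23] (not full yet)
step 3: append 48 -> window=[45, 23, 48] -> max=48
step 4: append 21 -> window=[23, 48, 21] -> max=48
step 5: append 11 -> window=[48, 21, 11] -> max=48
step 6: append 16 -> window=[21, 11, 16] -> max=21
step 7: append 28 -> window=[11, 16, 28] -> max=28
step 8: append 18 -> window=[16, 28, 18] -> max=28
step 9: append 37 -> window=[28, 18, 37] -> max=37
Recorded maximums: 48 48 48 21 28 28 37
Changes between consecutive maximums: 3

Answer: 3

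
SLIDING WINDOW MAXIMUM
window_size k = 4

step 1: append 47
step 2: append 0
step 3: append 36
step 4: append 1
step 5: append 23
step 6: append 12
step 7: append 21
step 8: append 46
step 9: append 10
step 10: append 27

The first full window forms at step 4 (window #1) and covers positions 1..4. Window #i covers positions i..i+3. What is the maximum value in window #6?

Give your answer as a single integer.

step 1: append 47 -> window=[47] (not full yet)
step 2: append 0 -> window=[47, 0] (not full yet)
step 3: append 36 -> window=[47, 0, 36] (not full yet)
step 4: append 1 -> window=[47, 0, 36, 1] -> max=47
step 5: append 23 -> window=[0, 36, 1, 23] -> max=36
step 6: append 12 -> window=[36, 1, 23, 12] -> max=36
step 7: append 21 -> window=[1, 23, 12, 21] -> max=23
step 8: append 46 -> window=[23, 12, 21, 46] -> max=46
step 9: append 10 -> window=[12, 21, 46, 10] -> max=46
Window #6 max = 46

Answer: 46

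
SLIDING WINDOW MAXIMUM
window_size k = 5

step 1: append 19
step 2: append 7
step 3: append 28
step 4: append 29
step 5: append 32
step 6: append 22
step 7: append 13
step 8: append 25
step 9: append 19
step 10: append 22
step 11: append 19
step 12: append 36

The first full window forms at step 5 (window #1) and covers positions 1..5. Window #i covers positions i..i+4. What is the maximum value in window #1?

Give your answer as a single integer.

Answer: 32

Derivation:
step 1: append 19 -> window=[19] (not full yet)
step 2: append 7 -> window=[19, 7] (not full yet)
step 3: append 28 -> window=[19, 7, 28] (not full yet)
step 4: append 29 -> window=[19, 7, 28, 29] (not full yet)
step 5: append 32 -> window=[19, 7, 28, 29, 32] -> max=32
Window #1 max = 32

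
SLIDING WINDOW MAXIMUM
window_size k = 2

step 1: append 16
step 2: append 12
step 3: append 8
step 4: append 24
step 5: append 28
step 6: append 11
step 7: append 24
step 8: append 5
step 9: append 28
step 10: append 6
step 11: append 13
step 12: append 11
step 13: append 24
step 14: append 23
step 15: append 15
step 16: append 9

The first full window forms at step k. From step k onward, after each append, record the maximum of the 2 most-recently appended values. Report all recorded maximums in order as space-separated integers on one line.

Answer: 16 12 24 28 28 24 24 28 28 13 13 24 24 23 15

Derivation:
step 1: append 16 -> window=[16] (not full yet)
step 2: append 12 -> window=[16, 12] -> max=16
step 3: append 8 -> window=[12, 8] -> max=12
step 4: append 24 -> window=[8, 24] -> max=24
step 5: append 28 -> window=[24, 28] -> max=28
step 6: append 11 -> window=[28, 11] -> max=28
step 7: append 24 -> window=[11, 24] -> max=24
step 8: append 5 -> window=[24, 5] -> max=24
step 9: append 28 -> window=[5, 28] -> max=28
step 10: append 6 -> window=[28, 6] -> max=28
step 11: append 13 -> window=[6, 13] -> max=13
step 12: append 11 -> window=[13, 11] -> max=13
step 13: append 24 -> window=[11, 24] -> max=24
step 14: append 23 -> window=[24, 23] -> max=24
step 15: append 15 -> window=[23, 15] -> max=23
step 16: append 9 -> window=[15, 9] -> max=15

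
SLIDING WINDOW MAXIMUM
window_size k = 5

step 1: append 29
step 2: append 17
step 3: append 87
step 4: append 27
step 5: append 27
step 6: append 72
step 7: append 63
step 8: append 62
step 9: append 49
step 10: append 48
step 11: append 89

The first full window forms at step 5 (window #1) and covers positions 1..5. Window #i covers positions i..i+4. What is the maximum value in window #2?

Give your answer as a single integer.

step 1: append 29 -> window=[29] (not full yet)
step 2: append 17 -> window=[29, 17] (not full yet)
step 3: append 87 -> window=[29, 17, 87] (not full yet)
step 4: append 27 -> window=[29, 17, 87, 27] (not full yet)
step 5: append 27 -> window=[29, 17, 87, 27, 27] -> max=87
step 6: append 72 -> window=[17, 87, 27, 27, 72] -> max=87
Window #2 max = 87

Answer: 87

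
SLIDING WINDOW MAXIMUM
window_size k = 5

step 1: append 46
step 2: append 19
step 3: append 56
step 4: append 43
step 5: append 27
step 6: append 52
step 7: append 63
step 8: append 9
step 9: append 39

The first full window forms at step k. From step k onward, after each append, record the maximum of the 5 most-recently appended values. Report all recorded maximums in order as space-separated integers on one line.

Answer: 56 56 63 63 63

Derivation:
step 1: append 46 -> window=[46] (not full yet)
step 2: append 19 -> window=[46, 19] (not full yet)
step 3: append 56 -> window=[46, 19, 56] (not full yet)
step 4: append 43 -> window=[46, 19, 56, 43] (not full yet)
step 5: append 27 -> window=[46, 19, 56, 43, 27] -> max=56
step 6: append 52 -> window=[19, 56, 43, 27, 52] -> max=56
step 7: append 63 -> window=[56, 43, 27, 52, 63] -> max=63
step 8: append 9 -> window=[43, 27, 52, 63, 9] -> max=63
step 9: append 39 -> window=[27, 52, 63, 9, 39] -> max=63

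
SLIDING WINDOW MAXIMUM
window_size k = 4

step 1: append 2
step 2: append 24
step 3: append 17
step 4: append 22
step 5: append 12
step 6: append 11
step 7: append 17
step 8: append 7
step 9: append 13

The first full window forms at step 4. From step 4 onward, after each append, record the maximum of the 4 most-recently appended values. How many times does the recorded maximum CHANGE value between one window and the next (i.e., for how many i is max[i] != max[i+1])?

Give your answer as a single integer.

step 1: append 2 -> window=[2] (not full yet)
step 2: append 24 -> window=[2, 24] (not full yet)
step 3: append 17 -> window=[2, 24, 17] (not full yet)
step 4: append 22 -> window=[2, 24, 17, 22] -> max=24
step 5: append 12 -> window=[24, 17, 22, 12] -> max=24
step 6: append 11 -> window=[17, 22, 12, 11] -> max=22
step 7: append 17 -> window=[22, 12, 11, 17] -> max=22
step 8: append 7 -> window=[12, 11, 17, 7] -> max=17
step 9: append 13 -> window=[11, 17, 7, 13] -> max=17
Recorded maximums: 24 24 22 22 17 17
Changes between consecutive maximums: 2

Answer: 2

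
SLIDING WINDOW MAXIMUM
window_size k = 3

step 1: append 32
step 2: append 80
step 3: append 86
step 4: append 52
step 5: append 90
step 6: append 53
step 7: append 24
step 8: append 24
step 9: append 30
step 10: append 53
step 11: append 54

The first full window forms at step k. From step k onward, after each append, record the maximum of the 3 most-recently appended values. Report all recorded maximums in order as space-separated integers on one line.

step 1: append 32 -> window=[32] (not full yet)
step 2: append 80 -> window=[32, 80] (not full yet)
step 3: append 86 -> window=[32, 80, 86] -> max=86
step 4: append 52 -> window=[80, 86, 52] -> max=86
step 5: append 90 -> window=[86, 52, 90] -> max=90
step 6: append 53 -> window=[52, 90, 53] -> max=90
step 7: append 24 -> window=[90, 53, 24] -> max=90
step 8: append 24 -> window=[53, 24, 24] -> max=53
step 9: append 30 -> window=[24, 24, 30] -> max=30
step 10: append 53 -> window=[24, 30, 53] -> max=53
step 11: append 54 -> window=[30, 53, 54] -> max=54

Answer: 86 86 90 90 90 53 30 53 54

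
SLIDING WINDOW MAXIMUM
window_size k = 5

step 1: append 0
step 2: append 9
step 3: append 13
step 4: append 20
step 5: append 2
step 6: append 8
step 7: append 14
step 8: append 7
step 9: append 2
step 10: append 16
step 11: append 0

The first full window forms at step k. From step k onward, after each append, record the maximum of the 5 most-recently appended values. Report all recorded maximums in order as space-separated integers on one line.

step 1: append 0 -> window=[0] (not full yet)
step 2: append 9 -> window=[0, 9] (not full yet)
step 3: append 13 -> window=[0, 9, 13] (not full yet)
step 4: append 20 -> window=[0, 9, 13, 20] (not full yet)
step 5: append 2 -> window=[0, 9, 13, 20, 2] -> max=20
step 6: append 8 -> window=[9, 13, 20, 2, 8] -> max=20
step 7: append 14 -> window=[13, 20, 2, 8, 14] -> max=20
step 8: append 7 -> window=[20, 2, 8, 14, 7] -> max=20
step 9: append 2 -> window=[2, 8, 14, 7, 2] -> max=14
step 10: append 16 -> window=[8, 14, 7, 2, 16] -> max=16
step 11: append 0 -> window=[14, 7, 2, 16, 0] -> max=16

Answer: 20 20 20 20 14 16 16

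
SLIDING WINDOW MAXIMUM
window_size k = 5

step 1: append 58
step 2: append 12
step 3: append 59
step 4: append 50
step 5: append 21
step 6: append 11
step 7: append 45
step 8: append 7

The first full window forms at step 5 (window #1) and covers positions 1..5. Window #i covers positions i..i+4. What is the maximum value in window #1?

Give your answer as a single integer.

step 1: append 58 -> window=[58] (not full yet)
step 2: append 12 -> window=[58, 12] (not full yet)
step 3: append 59 -> window=[58, 12, 59] (not full yet)
step 4: append 50 -> window=[58, 12, 59, 50] (not full yet)
step 5: append 21 -> window=[58, 12, 59, 50, 21] -> max=59
Window #1 max = 59

Answer: 59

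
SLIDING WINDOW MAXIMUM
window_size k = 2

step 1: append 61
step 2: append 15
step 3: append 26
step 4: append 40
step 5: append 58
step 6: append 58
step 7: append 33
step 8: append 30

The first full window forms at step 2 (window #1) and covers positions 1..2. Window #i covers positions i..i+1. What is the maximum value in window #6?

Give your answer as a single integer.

Answer: 58

Derivation:
step 1: append 61 -> window=[61] (not full yet)
step 2: append 15 -> window=[61, 15] -> max=61
step 3: append 26 -> window=[15, 26] -> max=26
step 4: append 40 -> window=[26, 40] -> max=40
step 5: append 58 -> window=[40, 58] -> max=58
step 6: append 58 -> window=[58, 58] -> max=58
step 7: append 33 -> window=[58, 33] -> max=58
Window #6 max = 58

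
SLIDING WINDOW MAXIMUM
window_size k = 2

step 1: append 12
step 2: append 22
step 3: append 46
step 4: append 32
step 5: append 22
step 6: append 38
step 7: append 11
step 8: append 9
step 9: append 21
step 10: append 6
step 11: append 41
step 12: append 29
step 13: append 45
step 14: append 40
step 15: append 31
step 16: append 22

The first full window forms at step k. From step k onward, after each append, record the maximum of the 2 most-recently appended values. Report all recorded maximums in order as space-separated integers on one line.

Answer: 22 46 46 32 38 38 11 21 21 41 41 45 45 40 31

Derivation:
step 1: append 12 -> window=[12] (not full yet)
step 2: append 22 -> window=[12, 22] -> max=22
step 3: append 46 -> window=[22, 46] -> max=46
step 4: append 32 -> window=[46, 32] -> max=46
step 5: append 22 -> window=[32, 22] -> max=32
step 6: append 38 -> window=[22, 38] -> max=38
step 7: append 11 -> window=[38, 11] -> max=38
step 8: append 9 -> window=[11, 9] -> max=11
step 9: append 21 -> window=[9, 21] -> max=21
step 10: append 6 -> window=[21, 6] -> max=21
step 11: append 41 -> window=[6, 41] -> max=41
step 12: append 29 -> window=[41, 29] -> max=41
step 13: append 45 -> window=[29, 45] -> max=45
step 14: append 40 -> window=[45, 40] -> max=45
step 15: append 31 -> window=[40, 31] -> max=40
step 16: append 22 -> window=[31, 22] -> max=31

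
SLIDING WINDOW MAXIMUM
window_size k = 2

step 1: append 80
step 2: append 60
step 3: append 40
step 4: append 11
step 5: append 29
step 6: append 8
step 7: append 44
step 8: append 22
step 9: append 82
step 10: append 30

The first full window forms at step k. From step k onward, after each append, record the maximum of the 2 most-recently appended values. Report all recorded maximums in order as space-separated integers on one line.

step 1: append 80 -> window=[80] (not full yet)
step 2: append 60 -> window=[80, 60] -> max=80
step 3: append 40 -> window=[60, 40] -> max=60
step 4: append 11 -> window=[40, 11] -> max=40
step 5: append 29 -> window=[11, 29] -> max=29
step 6: append 8 -> window=[29, 8] -> max=29
step 7: append 44 -> window=[8, 44] -> max=44
step 8: append 22 -> window=[44, 22] -> max=44
step 9: append 82 -> window=[22, 82] -> max=82
step 10: append 30 -> window=[82, 30] -> max=82

Answer: 80 60 40 29 29 44 44 82 82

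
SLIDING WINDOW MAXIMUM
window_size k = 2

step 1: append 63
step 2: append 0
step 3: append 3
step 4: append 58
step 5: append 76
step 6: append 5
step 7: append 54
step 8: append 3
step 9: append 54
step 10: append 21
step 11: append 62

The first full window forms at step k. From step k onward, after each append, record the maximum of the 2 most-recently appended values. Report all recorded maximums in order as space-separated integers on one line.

Answer: 63 3 58 76 76 54 54 54 54 62

Derivation:
step 1: append 63 -> window=[63] (not full yet)
step 2: append 0 -> window=[63, 0] -> max=63
step 3: append 3 -> window=[0, 3] -> max=3
step 4: append 58 -> window=[3, 58] -> max=58
step 5: append 76 -> window=[58, 76] -> max=76
step 6: append 5 -> window=[76, 5] -> max=76
step 7: append 54 -> window=[5, 54] -> max=54
step 8: append 3 -> window=[54, 3] -> max=54
step 9: append 54 -> window=[3, 54] -> max=54
step 10: append 21 -> window=[54, 21] -> max=54
step 11: append 62 -> window=[21, 62] -> max=62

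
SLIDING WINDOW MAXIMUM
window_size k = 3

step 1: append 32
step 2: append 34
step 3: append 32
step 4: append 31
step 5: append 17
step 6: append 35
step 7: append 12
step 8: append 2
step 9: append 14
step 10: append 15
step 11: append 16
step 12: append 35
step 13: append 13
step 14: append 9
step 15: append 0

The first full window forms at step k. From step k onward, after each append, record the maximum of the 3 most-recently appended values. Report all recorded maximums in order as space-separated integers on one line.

step 1: append 32 -> window=[32] (not full yet)
step 2: append 34 -> window=[32, 34] (not full yet)
step 3: append 32 -> window=[32, 34, 32] -> max=34
step 4: append 31 -> window=[34, 32, 31] -> max=34
step 5: append 17 -> window=[32, 31, 17] -> max=32
step 6: append 35 -> window=[31, 17, 35] -> max=35
step 7: append 12 -> window=[17, 35, 12] -> max=35
step 8: append 2 -> window=[35, 12, 2] -> max=35
step 9: append 14 -> window=[12, 2, 14] -> max=14
step 10: append 15 -> window=[2, 14, 15] -> max=15
step 11: append 16 -> window=[14, 15, 16] -> max=16
step 12: append 35 -> window=[15, 16, 35] -> max=35
step 13: append 13 -> window=[16, 35, 13] -> max=35
step 14: append 9 -> window=[35, 13, 9] -> max=35
step 15: append 0 -> window=[13, 9, 0] -> max=13

Answer: 34 34 32 35 35 35 14 15 16 35 35 35 13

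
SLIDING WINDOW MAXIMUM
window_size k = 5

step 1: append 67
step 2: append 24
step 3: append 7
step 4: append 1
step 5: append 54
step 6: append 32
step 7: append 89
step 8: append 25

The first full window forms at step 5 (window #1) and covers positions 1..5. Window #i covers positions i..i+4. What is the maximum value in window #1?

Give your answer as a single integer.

Answer: 67

Derivation:
step 1: append 67 -> window=[67] (not full yet)
step 2: append 24 -> window=[67, 24] (not full yet)
step 3: append 7 -> window=[67, 24, 7] (not full yet)
step 4: append 1 -> window=[67, 24, 7, 1] (not full yet)
step 5: append 54 -> window=[67, 24, 7, 1, 54] -> max=67
Window #1 max = 67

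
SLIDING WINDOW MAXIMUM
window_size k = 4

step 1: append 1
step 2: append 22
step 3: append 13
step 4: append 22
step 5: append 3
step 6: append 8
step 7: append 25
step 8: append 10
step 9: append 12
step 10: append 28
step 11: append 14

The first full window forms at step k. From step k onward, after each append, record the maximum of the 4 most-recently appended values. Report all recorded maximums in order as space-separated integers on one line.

step 1: append 1 -> window=[1] (not full yet)
step 2: append 22 -> window=[1, 22] (not full yet)
step 3: append 13 -> window=[1, 22, 13] (not full yet)
step 4: append 22 -> window=[1, 22, 13, 22] -> max=22
step 5: append 3 -> window=[22, 13, 22, 3] -> max=22
step 6: append 8 -> window=[13, 22, 3, 8] -> max=22
step 7: append 25 -> window=[22, 3, 8, 25] -> max=25
step 8: append 10 -> window=[3, 8, 25, 10] -> max=25
step 9: append 12 -> window=[8, 25, 10, 12] -> max=25
step 10: append 28 -> window=[25, 10, 12, 28] -> max=28
step 11: append 14 -> window=[10, 12, 28, 14] -> max=28

Answer: 22 22 22 25 25 25 28 28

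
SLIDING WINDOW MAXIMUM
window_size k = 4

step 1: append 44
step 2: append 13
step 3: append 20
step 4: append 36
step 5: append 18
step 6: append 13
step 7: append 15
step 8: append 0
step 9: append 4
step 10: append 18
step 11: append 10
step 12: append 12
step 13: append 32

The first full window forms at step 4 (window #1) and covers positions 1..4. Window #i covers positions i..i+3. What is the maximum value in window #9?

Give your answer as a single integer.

step 1: append 44 -> window=[44] (not full yet)
step 2: append 13 -> window=[44, 13] (not full yet)
step 3: append 20 -> window=[44, 13, 20] (not full yet)
step 4: append 36 -> window=[44, 13, 20, 36] -> max=44
step 5: append 18 -> window=[13, 20, 36, 18] -> max=36
step 6: append 13 -> window=[20, 36, 18, 13] -> max=36
step 7: append 15 -> window=[36, 18, 13, 15] -> max=36
step 8: append 0 -> window=[18, 13, 15, 0] -> max=18
step 9: append 4 -> window=[13, 15, 0, 4] -> max=15
step 10: append 18 -> window=[15, 0, 4, 18] -> max=18
step 11: append 10 -> window=[0, 4, 18, 10] -> max=18
step 12: append 12 -> window=[4, 18, 10, 12] -> max=18
Window #9 max = 18

Answer: 18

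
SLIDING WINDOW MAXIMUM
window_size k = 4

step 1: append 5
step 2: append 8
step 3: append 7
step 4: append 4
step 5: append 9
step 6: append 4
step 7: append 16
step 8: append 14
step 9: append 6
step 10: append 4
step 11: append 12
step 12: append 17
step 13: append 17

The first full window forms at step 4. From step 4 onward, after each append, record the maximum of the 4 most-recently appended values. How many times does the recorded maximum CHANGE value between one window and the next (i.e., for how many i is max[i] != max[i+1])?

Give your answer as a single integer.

step 1: append 5 -> window=[5] (not full yet)
step 2: append 8 -> window=[5, 8] (not full yet)
step 3: append 7 -> window=[5, 8, 7] (not full yet)
step 4: append 4 -> window=[5, 8, 7, 4] -> max=8
step 5: append 9 -> window=[8, 7, 4, 9] -> max=9
step 6: append 4 -> window=[7, 4, 9, 4] -> max=9
step 7: append 16 -> window=[4, 9, 4, 16] -> max=16
step 8: append 14 -> window=[9, 4, 16, 14] -> max=16
step 9: append 6 -> window=[4, 16, 14, 6] -> max=16
step 10: append 4 -> window=[16, 14, 6, 4] -> max=16
step 11: append 12 -> window=[14, 6, 4, 12] -> max=14
step 12: append 17 -> window=[6, 4, 12, 17] -> max=17
step 13: append 17 -> window=[4, 12, 17, 17] -> max=17
Recorded maximums: 8 9 9 16 16 16 16 14 17 17
Changes between consecutive maximums: 4

Answer: 4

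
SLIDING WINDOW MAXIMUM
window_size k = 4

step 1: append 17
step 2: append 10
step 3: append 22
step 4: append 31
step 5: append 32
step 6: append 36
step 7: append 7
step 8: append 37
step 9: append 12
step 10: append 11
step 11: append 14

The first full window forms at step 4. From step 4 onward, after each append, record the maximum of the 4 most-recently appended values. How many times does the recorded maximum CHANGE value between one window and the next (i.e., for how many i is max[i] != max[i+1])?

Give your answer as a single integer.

Answer: 3

Derivation:
step 1: append 17 -> window=[17] (not full yet)
step 2: append 10 -> window=[17, 10] (not full yet)
step 3: append 22 -> window=[17, 10, 22] (not full yet)
step 4: append 31 -> window=[17, 10, 22, 31] -> max=31
step 5: append 32 -> window=[10, 22, 31, 32] -> max=32
step 6: append 36 -> window=[22, 31, 32, 36] -> max=36
step 7: append 7 -> window=[31, 32, 36, 7] -> max=36
step 8: append 37 -> window=[32, 36, 7, 37] -> max=37
step 9: append 12 -> window=[36, 7, 37, 12] -> max=37
step 10: append 11 -> window=[7, 37, 12, 11] -> max=37
step 11: append 14 -> window=[37, 12, 11, 14] -> max=37
Recorded maximums: 31 32 36 36 37 37 37 37
Changes between consecutive maximums: 3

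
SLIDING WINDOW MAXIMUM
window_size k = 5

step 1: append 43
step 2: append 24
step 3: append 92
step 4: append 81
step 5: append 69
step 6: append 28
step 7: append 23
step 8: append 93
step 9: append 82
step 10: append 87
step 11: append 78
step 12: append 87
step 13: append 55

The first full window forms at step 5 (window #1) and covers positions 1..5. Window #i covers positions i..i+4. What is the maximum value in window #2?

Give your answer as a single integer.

step 1: append 43 -> window=[43] (not full yet)
step 2: append 24 -> window=[43, 24] (not full yet)
step 3: append 92 -> window=[43, 24, 92] (not full yet)
step 4: append 81 -> window=[43, 24, 92, 81] (not full yet)
step 5: append 69 -> window=[43, 24, 92, 81, 69] -> max=92
step 6: append 28 -> window=[24, 92, 81, 69, 28] -> max=92
Window #2 max = 92

Answer: 92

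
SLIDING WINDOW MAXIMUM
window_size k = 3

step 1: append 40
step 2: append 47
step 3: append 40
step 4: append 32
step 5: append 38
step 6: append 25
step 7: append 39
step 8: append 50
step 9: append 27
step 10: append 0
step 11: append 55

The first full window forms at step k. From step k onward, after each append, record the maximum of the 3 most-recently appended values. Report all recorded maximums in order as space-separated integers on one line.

Answer: 47 47 40 38 39 50 50 50 55

Derivation:
step 1: append 40 -> window=[40] (not full yet)
step 2: append 47 -> window=[40, 47] (not full yet)
step 3: append 40 -> window=[40, 47, 40] -> max=47
step 4: append 32 -> window=[47, 40, 32] -> max=47
step 5: append 38 -> window=[40, 32, 38] -> max=40
step 6: append 25 -> window=[32, 38, 25] -> max=38
step 7: append 39 -> window=[38, 25, 39] -> max=39
step 8: append 50 -> window=[25, 39, 50] -> max=50
step 9: append 27 -> window=[39, 50, 27] -> max=50
step 10: append 0 -> window=[50, 27, 0] -> max=50
step 11: append 55 -> window=[27, 0, 55] -> max=55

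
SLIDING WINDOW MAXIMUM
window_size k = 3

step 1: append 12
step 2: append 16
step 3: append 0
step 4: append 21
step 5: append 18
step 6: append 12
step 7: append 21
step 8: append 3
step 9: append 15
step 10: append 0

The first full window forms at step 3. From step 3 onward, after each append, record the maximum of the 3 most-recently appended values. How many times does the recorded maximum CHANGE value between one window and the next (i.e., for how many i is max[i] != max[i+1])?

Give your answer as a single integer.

Answer: 2

Derivation:
step 1: append 12 -> window=[12] (not full yet)
step 2: append 16 -> window=[12, 16] (not full yet)
step 3: append 0 -> window=[12, 16, 0] -> max=16
step 4: append 21 -> window=[16, 0, 21] -> max=21
step 5: append 18 -> window=[0, 21, 18] -> max=21
step 6: append 12 -> window=[21, 18, 12] -> max=21
step 7: append 21 -> window=[18, 12, 21] -> max=21
step 8: append 3 -> window=[12, 21, 3] -> max=21
step 9: append 15 -> window=[21, 3, 15] -> max=21
step 10: append 0 -> window=[3, 15, 0] -> max=15
Recorded maximums: 16 21 21 21 21 21 21 15
Changes between consecutive maximums: 2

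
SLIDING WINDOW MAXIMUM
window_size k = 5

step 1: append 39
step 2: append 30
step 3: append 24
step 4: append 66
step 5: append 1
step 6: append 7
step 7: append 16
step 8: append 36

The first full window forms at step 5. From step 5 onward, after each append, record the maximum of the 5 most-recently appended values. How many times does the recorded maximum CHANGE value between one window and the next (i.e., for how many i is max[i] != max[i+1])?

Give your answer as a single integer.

step 1: append 39 -> window=[39] (not full yet)
step 2: append 30 -> window=[39, 30] (not full yet)
step 3: append 24 -> window=[39, 30, 24] (not full yet)
step 4: append 66 -> window=[39, 30, 24, 66] (not full yet)
step 5: append 1 -> window=[39, 30, 24, 66, 1] -> max=66
step 6: append 7 -> window=[30, 24, 66, 1, 7] -> max=66
step 7: append 16 -> window=[24, 66, 1, 7, 16] -> max=66
step 8: append 36 -> window=[66, 1, 7, 16, 36] -> max=66
Recorded maximums: 66 66 66 66
Changes between consecutive maximums: 0

Answer: 0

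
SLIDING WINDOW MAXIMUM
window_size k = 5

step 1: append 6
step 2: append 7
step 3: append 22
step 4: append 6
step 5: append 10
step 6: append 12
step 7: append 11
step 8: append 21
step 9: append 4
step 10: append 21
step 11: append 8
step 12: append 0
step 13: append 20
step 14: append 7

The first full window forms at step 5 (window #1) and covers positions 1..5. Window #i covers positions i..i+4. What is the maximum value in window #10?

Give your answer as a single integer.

Answer: 21

Derivation:
step 1: append 6 -> window=[6] (not full yet)
step 2: append 7 -> window=[6, 7] (not full yet)
step 3: append 22 -> window=[6, 7, 22] (not full yet)
step 4: append 6 -> window=[6, 7, 22, 6] (not full yet)
step 5: append 10 -> window=[6, 7, 22, 6, 10] -> max=22
step 6: append 12 -> window=[7, 22, 6, 10, 12] -> max=22
step 7: append 11 -> window=[22, 6, 10, 12, 11] -> max=22
step 8: append 21 -> window=[6, 10, 12, 11, 21] -> max=21
step 9: append 4 -> window=[10, 12, 11, 21, 4] -> max=21
step 10: append 21 -> window=[12, 11, 21, 4, 21] -> max=21
step 11: append 8 -> window=[11, 21, 4, 21, 8] -> max=21
step 12: append 0 -> window=[21, 4, 21, 8, 0] -> max=21
step 13: append 20 -> window=[4, 21, 8, 0, 20] -> max=21
step 14: append 7 -> window=[21, 8, 0, 20, 7] -> max=21
Window #10 max = 21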